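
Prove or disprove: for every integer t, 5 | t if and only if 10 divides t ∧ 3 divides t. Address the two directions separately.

(⇐) Suppose 10 ∣ t and 3 ∣ t. Any common multiple of 10 and 3 is a multiple of their lcm; here gcd(10, 3) = 1, so lcm(10, 3) = 10·3 = 30, so 30 ∣ t. Since 5 ∣ 30, it follows that 5 ∣ t.

(⇒) This fails: take t = 5. Certainly 5 ∣ 5, but 10 ∤ 5.

The forward direction fails; the converse holds.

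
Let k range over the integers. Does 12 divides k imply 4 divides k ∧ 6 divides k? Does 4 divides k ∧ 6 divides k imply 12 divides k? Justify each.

Both directions hold.

(⟹) If 12 ∣ k, write k = 12q. Since 12 = 3·4, k = 4·(3q), so 4 ∣ k; and since 12 = 2·6, k = 6·(2q), so 6 ∣ k.

(⟸) Suppose 4 ∣ k and 6 ∣ k. Any common multiple of 4 and 6 is a multiple of their lcm; here lcm(4, 6) = 4·6/gcd(4, 6) = 24/2 = 12, so 12 ∣ k.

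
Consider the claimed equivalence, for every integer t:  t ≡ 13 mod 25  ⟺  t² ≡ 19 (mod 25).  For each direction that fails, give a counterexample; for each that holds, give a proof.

Not equivalent: only (⇒) holds.

(⇒) Suppose t ≡ 13 mod 25. Write t = 25j + 13. Then (25j + 13)² = 625j² + 650j + 169 = 25(25j² + 26j + 6) + 19, so t² ≡ 19 (mod 25).

(⇐) This fails: take t = 12. Then 12² = 144 ≡ 19 (mod 25), yet 12 ≡ 12 (mod 25), not 13.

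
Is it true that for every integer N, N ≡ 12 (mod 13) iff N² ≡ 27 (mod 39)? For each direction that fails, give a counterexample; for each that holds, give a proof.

(⟹) This fails: take N = 25. Then 25 ≡ 12 (mod 13), but 25² = 625 ≡ 1 (mod 39), not 27.

(⟸) This fails: take N = 27. Then 27² = 729 ≡ 27 (mod 39), yet 27 ≡ 1 (mod 13), not 12.

Neither implication holds.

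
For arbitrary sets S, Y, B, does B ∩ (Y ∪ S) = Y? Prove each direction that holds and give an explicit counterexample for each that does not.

(⊆) fails and (⊇) fails.

Forward inclusion. This inclusion fails. Take S = {1}, Y = ∅, B = {1}; then 1 ∈ B ∩ (Y ∪ S) but 1 ∉ Y.

Reverse inclusion. This inclusion fails. Take S = ∅, Y = {1}, B = ∅; then 1 ∈ Y but 1 ∉ B ∩ (Y ∪ S).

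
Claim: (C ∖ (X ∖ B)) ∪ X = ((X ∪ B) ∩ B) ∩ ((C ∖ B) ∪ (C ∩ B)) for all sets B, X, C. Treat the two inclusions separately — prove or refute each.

Only the reverse inclusion holds.

(⊆) This inclusion fails. Take B = ∅, X = {1}, C = ∅; then 1 ∈ (C ∖ (X ∖ B)) ∪ X but 1 ∉ ((X ∪ B) ∩ B) ∩ ((C ∖ B) ∪ (C ∩ B)).

(⊇) Let x ∈ ((X ∪ B) ∩ B) ∩ ((C ∖ B) ∪ (C ∩ B)). Then either x ∈ B ∩ C and x ∉ X; or x ∈ B ∩ X ∩ C. In each case x ∈ (C ∖ (X ∖ B)) ∪ X, so ((X ∪ B) ∩ B) ∩ ((C ∖ B) ∪ (C ∩ B)) ⊆ (C ∖ (X ∖ B)) ∪ X.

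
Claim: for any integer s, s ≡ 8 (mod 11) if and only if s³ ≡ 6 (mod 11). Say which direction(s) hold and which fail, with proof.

Forward direction. Suppose s ≡ 8 (mod 11). Write s = 11j + 8. Then (11j + 8)³ = 1331j³ + 2904j² + 2112j + 512 = 11(121j³ + 264j² + 192j + 46) + 6, so s³ ≡ 6 (mod 11).

Converse. Suppose s³ ≡ 6 (mod 11). The only residue r in {0, …, 10} with r³ ≡ 6 (mod 11) is r = 8, so s ≡ 8 (mod 11).

Equivalent; both directions hold.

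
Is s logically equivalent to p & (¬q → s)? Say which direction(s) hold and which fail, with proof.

Both directions fail.

(⟹) This fails. Under s = T, q = F, p = F, the left side is true but the right side is false.

(⟸) This fails. Under s = F, q = T, p = T, the left side is false but the right side is true.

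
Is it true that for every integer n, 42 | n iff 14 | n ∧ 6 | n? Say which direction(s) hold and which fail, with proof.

Converse. Suppose 14 ∣ n and 6 ∣ n. Any common multiple of 14 and 6 is a multiple of their lcm; here lcm(14, 6) = 14·6/gcd(14, 6) = 84/2 = 42, so 42 ∣ n.

Forward direction. If 42 ∣ n, write n = 42q. Since 42 = 3·14, n = 14·(3q), so 14 ∣ n; and since 42 = 7·6, n = 6·(7q), so 6 ∣ n.

Both implications hold.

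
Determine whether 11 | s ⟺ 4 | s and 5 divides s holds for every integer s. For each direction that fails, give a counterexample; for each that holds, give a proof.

(→) This fails: take s = 11. Certainly 11 ∣ 11, but 4 ∤ 11.

(←) This fails: take s = 20. Both 4 ∣ 20 and 5 ∣ 20, yet 20 is not a multiple of 11 (since 20 = 1·11 + 9), so 11 ∤ 20.

Neither implication holds.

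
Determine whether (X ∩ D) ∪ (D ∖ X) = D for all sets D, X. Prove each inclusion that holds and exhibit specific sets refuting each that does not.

(⟹) Let x ∈ (X ∩ D) ∪ (D ∖ X). Then either x ∈ D and x ∉ X; or x ∈ D ∩ X. In each case x ∈ D, so (X ∩ D) ∪ (D ∖ X) ⊆ D.

(⟸) Let x ∈ D. Then either x ∈ D and x ∉ X; or x ∈ D ∩ X. In each case x ∈ (X ∩ D) ∪ (D ∖ X), so D ⊆ (X ∩ D) ∪ (D ∖ X).

Both inclusions hold; the sets are equal.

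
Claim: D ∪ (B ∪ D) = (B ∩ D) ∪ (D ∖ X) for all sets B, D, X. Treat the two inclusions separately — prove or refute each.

(⊇) Let x ∈ (B ∩ D) ∪ (D ∖ X). Then either x ∈ D and x ∉ B, X; or x ∈ B ∩ D and x ∉ X; or x ∈ B ∩ D ∩ X. In each case x ∈ D ∪ (B ∪ D), so (B ∩ D) ∪ (D ∖ X) ⊆ D ∪ (B ∪ D).

(⊆) This inclusion fails. Take B = {1}, D = ∅, X = ∅; then 1 ∈ D ∪ (B ∪ D) but 1 ∉ (B ∩ D) ∪ (D ∖ X).

(⊆) fails; (⊇) holds.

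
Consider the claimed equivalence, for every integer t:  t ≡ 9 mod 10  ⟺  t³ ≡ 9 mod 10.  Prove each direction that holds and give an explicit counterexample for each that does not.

The biconditional holds.

[⇒] Suppose t ≡ 9 mod 10. Write t = 10j + 9. Then (10j + 9)³ = 1000j³ + 2700j² + 2430j + 729 = 10(100j³ + 270j² + 243j + 72) + 9, so t³ ≡ 9 (mod 10).

[⇐] For the converse, argue contrapositively. If t ≢ 9 (mod 10), then t is congruent to one of 0, 1, 2, 3, 4, 5, 6, 7, 8 modulo 10, and these give t³ ≡ 0, 1, 8, 7, 4, 5, 6, 3, 2 respectively — never 9.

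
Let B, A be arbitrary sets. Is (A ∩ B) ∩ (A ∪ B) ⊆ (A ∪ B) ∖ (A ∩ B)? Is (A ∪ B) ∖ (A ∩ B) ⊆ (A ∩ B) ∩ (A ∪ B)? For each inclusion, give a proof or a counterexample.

(⟹) This inclusion fails. Take B = {1}, A = {1}; then 1 ∈ (A ∩ B) ∩ (A ∪ B) but 1 ∉ (A ∪ B) ∖ (A ∩ B).

(⟸) This inclusion fails. Take B = {1}, A = ∅; then 1 ∈ (A ∪ B) ∖ (A ∩ B) but 1 ∉ (A ∩ B) ∩ (A ∪ B).

Both inclusions fail.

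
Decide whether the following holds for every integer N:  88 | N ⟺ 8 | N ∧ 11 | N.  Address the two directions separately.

(⟹) If 88 ∣ N, write N = 88q. Since 88 = 11·8, N = 8·(11q), so 8 ∣ N; and since 88 = 8·11, N = 11·(8q), so 11 ∣ N.

(⟸) Suppose 8 ∣ N and 11 ∣ N. Any common multiple of 8 and 11 is a multiple of their lcm; here gcd(8, 11) = 1, so lcm(8, 11) = 8·11 = 88, so 88 ∣ N.

Equivalent; both directions hold.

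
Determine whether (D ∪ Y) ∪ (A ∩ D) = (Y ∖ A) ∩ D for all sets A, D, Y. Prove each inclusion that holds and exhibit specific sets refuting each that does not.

Forward inclusion. This inclusion fails. Take A = ∅, D = {1}, Y = ∅; then 1 ∈ (D ∪ Y) ∪ (A ∩ D) but 1 ∉ (Y ∖ A) ∩ D.

Reverse inclusion. Let x ∈ (Y ∖ A) ∩ D. Then x ∈ D ∩ Y and x ∉ A, from which x ∈ (D ∪ Y) ∪ (A ∩ D).

Only the reverse inclusion holds.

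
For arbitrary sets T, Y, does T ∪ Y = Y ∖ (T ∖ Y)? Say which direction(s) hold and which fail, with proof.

The sets are not equal: only the reverse inclusion holds.

Forward inclusion. This inclusion fails. Take T = {1}, Y = ∅; then 1 ∈ T ∪ Y but 1 ∉ Y ∖ (T ∖ Y).

Reverse inclusion. Let x ∈ Y ∖ (T ∖ Y). Then either x ∈ Y and x ∉ T; or x ∈ T ∩ Y. In each case x ∈ T ∪ Y, so Y ∖ (T ∖ Y) ⊆ T ∪ Y.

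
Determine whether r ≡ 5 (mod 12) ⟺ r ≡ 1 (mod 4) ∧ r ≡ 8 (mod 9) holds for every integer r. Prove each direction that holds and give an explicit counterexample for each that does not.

Only the converse holds.

Forward direction. This fails: r = 29 gives 29 ≡ 5 (mod 12) but 29 ≡ 2 (mod 9), so the conjunction on the right does not hold.

Converse. If r ≡ 1 (mod 4) and r ≡ 8 (mod 9), then by the Chinese remainder theorem r ≡ 17 (mod 36). Since 17 ≡ 5 (mod 12) and 12 ∣ 36, we get r ≡ 5 (mod 12).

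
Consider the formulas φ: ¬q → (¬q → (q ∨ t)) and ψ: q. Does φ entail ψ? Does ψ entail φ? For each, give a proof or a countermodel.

(⇒) fails; (⇐) holds.

(⇒) This fails. Under q = F, t = T, the left side is true but the right side is false.

(⇐) Assume the antecedent. If q is true, ¬q → (¬q → (q ∨ t)) reduces to true regardless of the other variables. If q is false, the antecedent cannot hold. Either way ¬q → (¬q → (q ∨ t)) holds.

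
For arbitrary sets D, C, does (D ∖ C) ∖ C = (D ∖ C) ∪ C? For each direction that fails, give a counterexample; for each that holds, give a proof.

(⊆) Let x ∈ (D ∖ C) ∖ C. Then x ∈ D and x ∉ C, from which x ∈ (D ∖ C) ∪ C.

(⊇) This inclusion fails. Take D = ∅, C = {1}; then 1 ∈ (D ∖ C) ∪ C but 1 ∉ (D ∖ C) ∖ C.

The sets are not equal: only the forward inclusion holds.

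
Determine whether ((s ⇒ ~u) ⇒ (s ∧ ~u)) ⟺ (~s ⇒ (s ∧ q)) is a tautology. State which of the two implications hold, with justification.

Both implications hold.

[⇒] Assume the antecedent. If u is true, the antecedent forces (u = T, s = T, q = F) or (u = T, s = T, q = T), and ~s ⇒ (s ∧ q) holds there. If u is false, the antecedent forces (u = F, s = T, q = F) or (u = F, s = T, q = T), and ~s ⇒ (s ∧ q) holds there. Either way ~s ⇒ (s ∧ q) holds.

[⇐] Assume the antecedent. If u is true, the antecedent forces (u = T, s = T, q = F) or (u = T, s = T, q = T), and (s ⇒ ~u) ⇒ (s ∧ ~u) holds there. If u is false, the antecedent forces (u = F, s = T, q = F) or (u = F, s = T, q = T), and (s ⇒ ~u) ⇒ (s ∧ ~u) holds there. Either way (s ⇒ ~u) ⇒ (s ∧ ~u) holds.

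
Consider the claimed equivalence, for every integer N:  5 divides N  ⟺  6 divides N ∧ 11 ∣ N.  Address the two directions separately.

Both directions fail.

Forward direction. This fails: take N = 5. Certainly 5 ∣ 5, but 6 ∤ 5.

Converse. This fails: take N = 66. Both 6 ∣ 66 and 11 ∣ 66, yet 66 is not a multiple of 5 (since 66 = 13·5 + 1), so 5 ∤ 66.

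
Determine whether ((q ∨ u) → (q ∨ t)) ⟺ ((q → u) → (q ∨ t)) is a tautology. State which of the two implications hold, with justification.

(⇒) This fails. Under u = F, q = F, t = F, the left side is true but the right side is false.

(⇐) Assume the antecedent. If q is true, (q ∨ u) → (q ∨ t) reduces to true regardless of the other variables. If q is false, the antecedent forces (u = F, q = F, t = T) or (u = T, q = F, t = T), and (q ∨ u) → (q ∨ t) holds there. Either way (q ∨ u) → (q ∨ t) holds.

The forward direction fails; the converse holds.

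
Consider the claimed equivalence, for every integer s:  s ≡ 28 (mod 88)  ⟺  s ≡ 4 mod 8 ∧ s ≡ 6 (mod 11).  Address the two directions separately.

[⇐] If s ≡ 4 (mod 8) and s ≡ 6 (mod 11), then by the Chinese remainder theorem s ≡ 28 (mod 88). This is exactly s ≡ 28 (mod 88).

[⇒] Suppose s ≡ 28 (mod 88); write s = 88j + 28. Since 8 ∣ 88, reducing mod 8 gives s ≡ 28 ≡ 4 (mod 8); since 11 ∣ 88, reducing mod 11 gives s ≡ 28 ≡ 6 (mod 11).

Both directions hold.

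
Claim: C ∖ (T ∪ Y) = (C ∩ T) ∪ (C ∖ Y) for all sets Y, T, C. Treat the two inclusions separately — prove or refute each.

The sets are not equal: only the forward inclusion holds.

(⟹) Let x ∈ C ∖ (T ∪ Y). Then x ∈ C and x ∉ Y, T, from which x ∈ (C ∩ T) ∪ (C ∖ Y).

(⟸) This inclusion fails. Take Y = ∅, T = {1}, C = {1}; then 1 ∈ (C ∩ T) ∪ (C ∖ Y) but 1 ∉ C ∖ (T ∪ Y).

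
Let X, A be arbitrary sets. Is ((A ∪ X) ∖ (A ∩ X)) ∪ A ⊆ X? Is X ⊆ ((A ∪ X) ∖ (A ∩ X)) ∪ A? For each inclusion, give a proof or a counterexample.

Only the reverse inclusion holds.

Reverse inclusion. Let x ∈ X. Then either x ∈ X and x ∉ A; or x ∈ X ∩ A. In each case x ∈ ((A ∪ X) ∖ (A ∩ X)) ∪ A, so X ⊆ ((A ∪ X) ∖ (A ∩ X)) ∪ A.

Forward inclusion. This inclusion fails. Take X = ∅, A = {1}; then 1 ∈ ((A ∪ X) ∖ (A ∩ X)) ∪ A but 1 ∉ X.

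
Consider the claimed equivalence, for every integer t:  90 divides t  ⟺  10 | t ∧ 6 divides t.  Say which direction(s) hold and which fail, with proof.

(→) If 90 ∣ t, write t = 90q. Since 90 = 9·10, t = 10·(9q), so 10 ∣ t; and since 90 = 15·6, t = 6·(15q), so 6 ∣ t.

(←) This fails: take t = 30. Both 10 ∣ 30 and 6 ∣ 30, yet 30 is not a multiple of 90 (since 30 = 0·90 + 30), so 90 ∤ 30.

Only the forward implication holds.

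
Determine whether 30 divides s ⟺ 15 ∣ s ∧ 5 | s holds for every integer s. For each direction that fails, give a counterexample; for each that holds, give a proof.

The forward direction holds; the converse fails.

Forward direction. If 30 ∣ s, write s = 30q. Since 30 = 2·15, s = 15·(2q), so 15 ∣ s; and since 30 = 6·5, s = 5·(6q), so 5 ∣ s.

Converse. This fails: take s = 15. Both 15 ∣ 15 and 5 ∣ 15, yet 15 is not a multiple of 30 (since 15 = 0·30 + 15), so 30 ∤ 15.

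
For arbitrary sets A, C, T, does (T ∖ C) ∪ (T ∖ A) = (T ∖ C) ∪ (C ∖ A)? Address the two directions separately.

Forward inclusion. Let x ∈ (T ∖ C) ∪ (T ∖ A). Then either x ∈ T and x ∉ A, C; or x ∈ A ∩ T and x ∉ C; or x ∈ C ∩ T and x ∉ A. In each case x ∈ (T ∖ C) ∪ (C ∖ A), so (T ∖ C) ∪ (T ∖ A) ⊆ (T ∖ C) ∪ (C ∖ A).

Reverse inclusion. This inclusion fails. Take A = ∅, C = {1}, T = ∅; then 1 ∈ (T ∖ C) ∪ (C ∖ A) but 1 ∉ (T ∖ C) ∪ (T ∖ A).

Only the forward inclusion holds.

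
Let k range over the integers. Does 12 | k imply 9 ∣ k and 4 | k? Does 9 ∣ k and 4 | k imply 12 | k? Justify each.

Only the reverse direction holds.

(⇒) This fails: take k = 12. Certainly 12 ∣ 12, but 9 ∤ 12.

(⇐) Suppose 9 ∣ k and 4 ∣ k. Any common multiple of 9 and 4 is a multiple of their lcm; here gcd(9, 4) = 1, so lcm(9, 4) = 9·4 = 36, so 36 ∣ k. Since 12 ∣ 36, it follows that 12 ∣ k.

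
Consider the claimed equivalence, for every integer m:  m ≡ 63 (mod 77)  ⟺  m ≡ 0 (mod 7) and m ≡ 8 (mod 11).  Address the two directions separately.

The biconditional holds.

[⇒] Suppose m ≡ 63 (mod 77); write m = 77j + 63. Since 7 ∣ 77, reducing mod 7 gives m ≡ 63 ≡ 0 (mod 7); since 11 ∣ 77, reducing mod 11 gives m ≡ 63 ≡ 8 (mod 11).

[⇐] Conversely, if m ≡ 0 (mod 7) and m ≡ 8 (mod 11), then by the Chinese remainder theorem m ≡ 63 (mod 77). This is exactly m ≡ 63 (mod 77).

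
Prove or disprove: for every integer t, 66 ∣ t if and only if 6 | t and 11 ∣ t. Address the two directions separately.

Both directions hold.

(→) If 66 ∣ t, write t = 66q. Since 66 = 11·6, t = 6·(11q), so 6 ∣ t; and since 66 = 6·11, t = 11·(6q), so 11 ∣ t.

(←) Suppose 6 ∣ t and 11 ∣ t. Any common multiple of 6 and 11 is a multiple of their lcm; here gcd(6, 11) = 1, so lcm(6, 11) = 6·11 = 66, so 66 ∣ t.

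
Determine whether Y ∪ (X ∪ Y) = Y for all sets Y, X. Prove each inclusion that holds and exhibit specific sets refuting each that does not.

Forward inclusion. This inclusion fails. Take Y = ∅, X = {1}; then 1 ∈ Y ∪ (X ∪ Y) but 1 ∉ Y.

Reverse inclusion. Let x ∈ Y. Then either x ∈ Y and x ∉ X; or x ∈ Y ∩ X. In each case x ∈ Y ∪ (X ∪ Y), so Y ⊆ Y ∪ (X ∪ Y).

(⊆) fails; (⊇) holds.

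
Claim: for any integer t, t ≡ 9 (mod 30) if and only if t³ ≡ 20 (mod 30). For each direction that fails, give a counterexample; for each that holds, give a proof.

(→) This fails: take t = 9. Then 9 ≡ 9 (mod 30), but 9³ = 729 ≡ 9 (mod 30), not 20.

(←) This fails: take t = 20. Then 20³ = 8000 ≡ 20 (mod 30), yet 20 ≡ 20 (mod 30), not 9.

Neither implication holds.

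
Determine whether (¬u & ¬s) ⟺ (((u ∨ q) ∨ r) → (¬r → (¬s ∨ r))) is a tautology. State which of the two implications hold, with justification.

Not equivalent: only (⇒) holds.

(→) Assume the antecedent. If s is true, the antecedent cannot hold. If s is false, the consequent reduces to true regardless of the other variables. Either way the consequent holds.

(←) This fails. Under u = T, s = F, r = F, q = F, the left side is false but the right side is true.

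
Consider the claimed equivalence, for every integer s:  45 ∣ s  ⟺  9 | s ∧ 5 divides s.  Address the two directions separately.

The biconditional holds.

(⇐) Suppose 9 ∣ s and 5 ∣ s. Any common multiple of 9 and 5 is a multiple of their lcm; here gcd(9, 5) = 1, so lcm(9, 5) = 9·5 = 45, so 45 ∣ s.

(⇒) If 45 ∣ s, write s = 45q. Since 45 = 5·9, s = 9·(5q), so 9 ∣ s; and since 45 = 9·5, s = 5·(9q), so 5 ∣ s.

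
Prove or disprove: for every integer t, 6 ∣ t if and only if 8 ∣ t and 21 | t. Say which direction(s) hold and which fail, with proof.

(→) This fails: take t = 6. Certainly 6 ∣ 6, but 8 ∤ 6.

(←) Suppose 8 ∣ t and 21 ∣ t. Any common multiple of 8 and 21 is a multiple of their lcm; here gcd(8, 21) = 1, so lcm(8, 21) = 8·21 = 168, so 168 ∣ t. Since 6 ∣ 168, it follows that 6 ∣ t.

Only the converse holds.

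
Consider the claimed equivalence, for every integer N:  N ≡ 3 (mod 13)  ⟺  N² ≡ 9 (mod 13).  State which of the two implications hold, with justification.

Not equivalent: only (⇒) holds.

Converse. This fails: take N = 10. Then 10² = 100 ≡ 9 (mod 13), yet 10 ≡ 10 (mod 13), not 3.

Forward direction. Suppose N ≡ 3 (mod 13). Write N = 13j + 3. Then (13j + 3)² = 169j² + 78j + 9 = 13(13j² + 6j) + 9, so N² ≡ 9 (mod 13).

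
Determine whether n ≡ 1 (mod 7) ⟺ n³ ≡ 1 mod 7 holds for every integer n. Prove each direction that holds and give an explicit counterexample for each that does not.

(⇒) holds; (⇐) fails.

(⟸) This fails: take n = 2. Then 2³ = 8 ≡ 1 (mod 7), yet 2 ≡ 2 (mod 7), not 1.

(⟹) Suppose n ≡ 1 (mod 7). Write n = 7j + 1. Then (7j + 1)³ = 343j³ + 147j² + 21j + 1 = 7(49j³ + 21j² + 3j) + 1, so n³ ≡ 1 (mod 7).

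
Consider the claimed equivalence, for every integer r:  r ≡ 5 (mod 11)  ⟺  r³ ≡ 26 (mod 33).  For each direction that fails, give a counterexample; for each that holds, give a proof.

[⇒] This fails: take r = 16. Then 16 ≡ 5 (mod 11), but 16³ = 4096 ≡ 4 (mod 33), not 26.

[⇐] Conversely, the residues r modulo 33 with r³ ≡ 26 (mod 33) are exactly {5}, and each is ≡ 5 (mod 11).

Not equivalent: only (⇐) holds.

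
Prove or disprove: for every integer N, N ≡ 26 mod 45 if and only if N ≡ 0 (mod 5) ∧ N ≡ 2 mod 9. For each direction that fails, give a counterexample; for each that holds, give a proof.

Neither direction holds.

Forward direction. This fails: N = 26 gives 26 ≡ 26 (mod 45) but 26 ≡ 1 (mod 5), so the conjunction on the right does not hold.

Converse. This fails: N = 20 satisfies both congruences on the right (20 ≡ 0 mod 5 and 20 ≡ 2 mod 9) yet 20 ≡ 20 (mod 45), not 26.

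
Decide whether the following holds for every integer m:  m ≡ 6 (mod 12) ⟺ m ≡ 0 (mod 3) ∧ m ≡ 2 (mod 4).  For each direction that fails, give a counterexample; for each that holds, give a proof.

Both directions hold; the statement is true.

(⇒) Suppose m ≡ 6 (mod 12); write m = 12j + 6. Since 3 ∣ 12, reducing mod 3 gives m ≡ 6 ≡ 0 (mod 3); since 4 ∣ 12, reducing mod 4 gives m ≡ 6 ≡ 2 (mod 4).

(⇐) Conversely, if m ≡ 0 (mod 3) and m ≡ 2 (mod 4), then by the Chinese remainder theorem m ≡ 6 (mod 12). This is exactly m ≡ 6 (mod 12).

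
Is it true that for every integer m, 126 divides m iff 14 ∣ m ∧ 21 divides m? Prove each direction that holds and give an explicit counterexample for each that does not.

Only the forward implication holds.

(⟹) If 126 ∣ m, write m = 126q. Since 126 = 9·14, m = 14·(9q), so 14 ∣ m; and since 126 = 6·21, m = 21·(6q), so 21 ∣ m.

(⟸) This fails: take m = 42. Both 14 ∣ 42 and 21 ∣ 42, yet 42 is not a multiple of 126 (since 42 = 0·126 + 42), so 126 ∤ 42.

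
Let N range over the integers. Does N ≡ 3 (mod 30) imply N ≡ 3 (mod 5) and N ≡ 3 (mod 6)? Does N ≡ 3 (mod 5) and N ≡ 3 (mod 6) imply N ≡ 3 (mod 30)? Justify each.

Both implications hold.

[⇐] If N ≡ 3 (mod 5) and N ≡ 3 (mod 6), then by the Chinese remainder theorem N ≡ 3 (mod 30). This is exactly N ≡ 3 (mod 30).

[⇒] Suppose N ≡ 3 (mod 30); write N = 30j + 3. Since 5 ∣ 30, reducing mod 5 gives N ≡ 3 (mod 5); since 6 ∣ 30, reducing mod 6 gives N ≡ 3 (mod 6).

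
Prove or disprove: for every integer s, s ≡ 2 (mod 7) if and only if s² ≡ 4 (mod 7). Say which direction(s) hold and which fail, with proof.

(⟹) Suppose s ≡ 2 (mod 7). Write s = 7j + 2. Then (7j + 2)² = 49j² + 28j + 4 = 7(7j² + 4j) + 4, so s² ≡ 4 (mod 7).

(⟸) This fails: take s = 5. Then 5² = 25 ≡ 4 (mod 7), yet 5 ≡ 5 (mod 7), not 2.

Only the forward implication holds.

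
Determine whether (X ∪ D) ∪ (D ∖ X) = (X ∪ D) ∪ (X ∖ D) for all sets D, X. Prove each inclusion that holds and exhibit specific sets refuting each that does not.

(⊆) Let x ∈ (X ∪ D) ∪ (D ∖ X). Then either x ∈ D and x ∉ X; or x ∈ X and x ∉ D; or x ∈ D ∩ X. In each case x ∈ (X ∪ D) ∪ (X ∖ D), so (X ∪ D) ∪ (D ∖ X) ⊆ (X ∪ D) ∪ (X ∖ D).

(⊇) Let x ∈ (X ∪ D) ∪ (X ∖ D). Then either x ∈ D and x ∉ X; or x ∈ X and x ∉ D; or x ∈ D ∩ X. In each case x ∈ (X ∪ D) ∪ (D ∖ X), so (X ∪ D) ∪ (X ∖ D) ⊆ (X ∪ D) ∪ (D ∖ X).

Both inclusions hold; the sets are equal.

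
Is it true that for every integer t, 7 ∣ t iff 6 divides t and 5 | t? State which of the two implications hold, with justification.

Both directions fail.

(→) This fails: take t = 7. Certainly 7 ∣ 7, but 6 ∤ 7.

(←) This fails: take t = 30. Both 6 ∣ 30 and 5 ∣ 30, yet 30 is not a multiple of 7 (since 30 = 4·7 + 2), so 7 ∤ 30.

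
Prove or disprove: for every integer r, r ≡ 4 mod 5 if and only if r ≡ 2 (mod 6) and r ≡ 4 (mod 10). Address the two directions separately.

Only the converse holds.

Converse. If r ≡ 2 (mod 6) and r ≡ 4 (mod 10), then by the Chinese remainder theorem r ≡ 14 (mod 30). Since 14 ≡ 4 (mod 5) and 5 ∣ 30, we get r ≡ 4 (mod 5).

Forward direction. This fails: r = 4 gives 4 ≡ 4 (mod 5) but 4 ≡ 4 (mod 6), so the conjunction on the right does not hold.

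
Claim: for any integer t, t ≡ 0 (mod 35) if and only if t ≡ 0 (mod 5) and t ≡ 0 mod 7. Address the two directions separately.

Equivalent; both directions hold.

(⟹) Suppose t ≡ 0 (mod 35); write t = 35j + 0. Since 5 ∣ 35, reducing mod 5 gives t ≡ 0 (mod 5); since 7 ∣ 35, reducing mod 7 gives t ≡ 0 (mod 7).

(⟸) Conversely, if t ≡ 0 (mod 5) and t ≡ 0 (mod 7), then by the Chinese remainder theorem t ≡ 0 (mod 35). This is exactly t ≡ 0 (mod 35).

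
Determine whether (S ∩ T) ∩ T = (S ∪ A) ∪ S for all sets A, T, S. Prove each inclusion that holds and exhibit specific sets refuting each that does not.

Only the forward inclusion holds.

(⊆) Let x ∈ (S ∩ T) ∩ T. Then either x ∈ T ∩ S and x ∉ A; or x ∈ A ∩ T ∩ S. In each case x ∈ (S ∪ A) ∪ S, so (S ∩ T) ∩ T ⊆ (S ∪ A) ∪ S.

(⊇) This inclusion fails. Take A = {1}, T = ∅, S = ∅; then 1 ∈ (S ∪ A) ∪ S but 1 ∉ (S ∩ T) ∩ T.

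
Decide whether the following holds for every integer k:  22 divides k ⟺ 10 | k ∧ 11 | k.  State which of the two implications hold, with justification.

[⇒] This fails: take k = 22. Certainly 22 ∣ 22, but 10 ∤ 22.

[⇐] Suppose 10 ∣ k and 11 ∣ k. Any common multiple of 10 and 11 is a multiple of their lcm; here gcd(10, 11) = 1, so lcm(10, 11) = 10·11 = 110, so 110 ∣ k. Since 22 ∣ 110, it follows that 22 ∣ k.

Only the reverse direction holds.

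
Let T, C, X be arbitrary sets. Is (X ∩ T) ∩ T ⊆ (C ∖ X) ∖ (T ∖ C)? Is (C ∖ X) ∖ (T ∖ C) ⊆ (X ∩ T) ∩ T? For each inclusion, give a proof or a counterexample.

Neither inclusion holds.

(⟹) This inclusion fails. Take T = {1}, C = ∅, X = {1}; then 1 ∈ (X ∩ T) ∩ T but 1 ∉ (C ∖ X) ∖ (T ∖ C).

(⟸) This inclusion fails. Take T = ∅, C = {1}, X = ∅; then 1 ∈ (C ∖ X) ∖ (T ∖ C) but 1 ∉ (X ∩ T) ∩ T.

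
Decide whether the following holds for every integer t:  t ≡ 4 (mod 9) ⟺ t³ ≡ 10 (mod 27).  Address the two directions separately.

The biconditional holds.

(→) Suppose t ≡ 4 (mod 9). Working modulo 27, t ∈ {4, 13, 22}; for each such r, r³ ≡ 10 (mod 27).

(←) Conversely, the residues r modulo 27 with r³ ≡ 10 (mod 27) are exactly {4, 13, 22}, and each is ≡ 4 (mod 9).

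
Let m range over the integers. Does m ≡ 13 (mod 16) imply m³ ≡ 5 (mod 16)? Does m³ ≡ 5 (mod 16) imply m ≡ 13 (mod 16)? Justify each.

(⟹) Suppose m ≡ 13 (mod 16). Write m = 16j + 13. Then (16j + 13)³ = 4096j³ + 9984j² + 8112j + 2197 = 16(256j³ + 624j² + 507j + 137) + 5, so m³ ≡ 5 (mod 16).

(⟸) Conversely, suppose m³ ≡ 5 (mod 16). The only residue r in {0, …, 15} with r³ ≡ 5 (mod 16) is r = 13, so m ≡ 13 (mod 16).

Both directions hold.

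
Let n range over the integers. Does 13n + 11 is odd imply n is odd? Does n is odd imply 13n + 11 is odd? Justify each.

Neither direction holds.

Forward direction. This fails: n = 6 gives 13n + 11 = 89, which is odd, but 6 is even, not odd.

Converse. This also fails: n = 3 is odd, but 13n + 11 = 50 is even, not odd.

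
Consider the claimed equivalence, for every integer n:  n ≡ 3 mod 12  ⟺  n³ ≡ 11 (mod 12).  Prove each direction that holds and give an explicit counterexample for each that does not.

Both directions fail.

Forward direction. This fails: take n = 3. Then 3 ≡ 3 (mod 12), but 3³ = 27 ≡ 3 (mod 12), not 11.

Converse. This fails: take n = 11. Then 11³ = 1331 ≡ 11 (mod 12), yet 11 ≡ 11 (mod 12), not 3.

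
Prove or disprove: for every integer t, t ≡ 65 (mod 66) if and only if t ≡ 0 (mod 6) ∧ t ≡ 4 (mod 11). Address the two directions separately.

Neither implication holds.

(⟹) This fails: t = 65 gives 65 ≡ 65 (mod 66) but 65 ≡ 5 (mod 6), so the conjunction on the right does not hold.

(⟸) This fails: t = 48 satisfies both congruences on the right (48 ≡ 0 mod 6 and 48 ≡ 4 mod 11) yet 48 ≡ 48 (mod 66), not 65.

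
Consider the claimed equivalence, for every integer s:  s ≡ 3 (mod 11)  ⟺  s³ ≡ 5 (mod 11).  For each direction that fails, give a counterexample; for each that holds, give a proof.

[⇒] Suppose s ≡ 3 (mod 11). Write s = 11j + 3. Then (11j + 3)³ = 1331j³ + 1089j² + 297j + 27 = 11(121j³ + 99j² + 27j + 2) + 5, so s³ ≡ 5 (mod 11).

[⇐] Conversely, suppose s³ ≡ 5 (mod 11). The only residue r in {0, …, 10} with r³ ≡ 5 (mod 11) is r = 3, so s ≡ 3 (mod 11).

Both directions hold.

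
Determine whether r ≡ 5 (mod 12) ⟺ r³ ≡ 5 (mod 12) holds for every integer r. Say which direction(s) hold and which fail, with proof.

(→) Suppose r ≡ 5 (mod 12). Write r = 12j + 5. Then (12j + 5)³ = 1728j³ + 2160j² + 900j + 125 = 12(144j³ + 180j² + 75j + 10) + 5, so r³ ≡ 5 (mod 12).

(←) Conversely, suppose r³ ≡ 5 (mod 12). The only residue r in {0, …, 11} with r³ ≡ 5 (mod 12) is r = 5, so r ≡ 5 (mod 12).

Both directions hold; the statement is true.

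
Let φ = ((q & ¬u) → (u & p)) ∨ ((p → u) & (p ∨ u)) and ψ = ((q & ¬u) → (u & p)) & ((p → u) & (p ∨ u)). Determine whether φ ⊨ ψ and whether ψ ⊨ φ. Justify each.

[⇒] This fails. Under p = F, q = F, u = F, the left side is true but the right side is false.

[⇐] Assume the antecedent. If p is true, the antecedent forces (p = T, q = F, u = T) or (p = T, q = T, u = T), and the consequent holds there. If p is false, the antecedent forces (p = F, q = F, u = T) or (p = F, q = T, u = T), and the consequent holds there. Either way the consequent holds.

Only the converse holds.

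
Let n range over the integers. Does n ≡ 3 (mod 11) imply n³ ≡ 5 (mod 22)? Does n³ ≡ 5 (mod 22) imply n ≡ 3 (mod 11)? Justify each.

Forward direction. This fails: take n = 14. Then 14 ≡ 3 (mod 11), but 14³ = 2744 ≡ 16 (mod 22), not 5.

Converse. The residues r modulo 22 with r³ ≡ 5 (mod 22) are exactly {3}, and each is ≡ 3 (mod 11).

Not equivalent: only (⇐) holds.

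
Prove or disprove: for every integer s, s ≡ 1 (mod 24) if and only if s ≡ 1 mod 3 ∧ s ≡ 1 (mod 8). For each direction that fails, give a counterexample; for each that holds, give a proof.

Both implications hold.

[⇒] Suppose s ≡ 1 (mod 24); write s = 24j + 1. Since 3 ∣ 24, reducing mod 3 gives s ≡ 1 (mod 3); since 8 ∣ 24, reducing mod 8 gives s ≡ 1 (mod 8).

[⇐] Conversely, if s ≡ 1 (mod 3) and s ≡ 1 (mod 8), then by the Chinese remainder theorem s ≡ 1 (mod 24). This is exactly s ≡ 1 (mod 24).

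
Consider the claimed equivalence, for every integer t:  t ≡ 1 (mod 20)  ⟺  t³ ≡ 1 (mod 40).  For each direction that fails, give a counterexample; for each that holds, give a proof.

Forward direction. This fails: take t = 21. Then 21 ≡ 1 (mod 20), but 21³ = 9261 ≡ 21 (mod 40), not 1.

Converse. The residues r modulo 40 with r³ ≡ 1 (mod 40) are exactly {1}, and each is ≡ 1 (mod 20).

(⇒) fails; (⇐) holds.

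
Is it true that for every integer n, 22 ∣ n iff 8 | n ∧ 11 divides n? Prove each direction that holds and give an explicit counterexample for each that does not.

The forward direction fails; the converse holds.

Forward direction. This fails: take n = 22. Certainly 22 ∣ 22, but 8 ∤ 22.

Converse. Suppose 8 ∣ n and 11 ∣ n. Any common multiple of 8 and 11 is a multiple of their lcm; here gcd(8, 11) = 1, so lcm(8, 11) = 8·11 = 88, so 88 ∣ n. Since 22 ∣ 88, it follows that 22 ∣ n.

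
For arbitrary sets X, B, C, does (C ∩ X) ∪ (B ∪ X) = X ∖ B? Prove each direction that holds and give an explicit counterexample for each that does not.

The sets are not equal: only the reverse inclusion holds.

(⊇) Let x ∈ X ∖ B. Then either x ∈ X and x ∉ B, C; or x ∈ X ∩ C and x ∉ B. In each case x ∈ (C ∩ X) ∪ (B ∪ X), so X ∖ B ⊆ (C ∩ X) ∪ (B ∪ X).

(⊆) This inclusion fails. Take X = ∅, B = {1}, C = ∅; then 1 ∈ (C ∩ X) ∪ (B ∪ X) but 1 ∉ X ∖ B.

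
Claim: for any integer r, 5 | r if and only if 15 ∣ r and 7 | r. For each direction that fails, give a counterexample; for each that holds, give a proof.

(→) This fails: take r = 5. Certainly 5 ∣ 5, but 15 ∤ 5.

(←) Suppose 15 ∣ r and 7 ∣ r. Any common multiple of 15 and 7 is a multiple of their lcm; here gcd(15, 7) = 1, so lcm(15, 7) = 15·7 = 105, so 105 ∣ r. Since 5 ∣ 105, it follows that 5 ∣ r.

Only the reverse direction holds.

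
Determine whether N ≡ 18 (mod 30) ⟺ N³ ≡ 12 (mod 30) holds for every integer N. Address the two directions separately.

Equivalent; both directions hold.

(⇒) Suppose N ≡ 18 (mod 30). Write N = 30j + 18. Then (30j + 18)³ = 27000j³ + 48600j² + 29160j + 5832 = 30(900j³ + 1620j² + 972j + 194) + 12, so N³ ≡ 12 (mod 30).

(⇐) Conversely, suppose N³ ≡ 12 (mod 30). The only residue r in {0, …, 29} with r³ ≡ 12 (mod 30) is r = 18, so N ≡ 18 (mod 30).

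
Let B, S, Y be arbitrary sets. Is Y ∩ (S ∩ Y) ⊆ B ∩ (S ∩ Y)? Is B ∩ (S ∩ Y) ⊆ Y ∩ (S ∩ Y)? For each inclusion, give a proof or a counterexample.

Only the reverse inclusion holds.

(⊆) This inclusion fails. Take B = ∅, S = {1}, Y = {1}; then 1 ∈ Y ∩ (S ∩ Y) but 1 ∉ B ∩ (S ∩ Y).

(⊇) Let x ∈ B ∩ (S ∩ Y). Then x ∈ B ∩ S ∩ Y, from which x ∈ Y ∩ (S ∩ Y).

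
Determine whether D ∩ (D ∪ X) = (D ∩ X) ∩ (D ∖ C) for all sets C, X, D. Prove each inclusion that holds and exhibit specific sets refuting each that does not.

(⊆) fails; (⊇) holds.

Forward inclusion. This inclusion fails. Take C = ∅, X = ∅, D = {1}; then 1 ∈ D ∩ (D ∪ X) but 1 ∉ (D ∩ X) ∩ (D ∖ C).

Reverse inclusion. Let x ∈ (D ∩ X) ∩ (D ∖ C). Then x ∈ X ∩ D and x ∉ C, from which x ∈ D ∩ (D ∪ X).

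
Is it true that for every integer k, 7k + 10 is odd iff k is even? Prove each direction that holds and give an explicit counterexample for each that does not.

(⇒) This fails: k = 7 gives 7k + 10 = 59, which is odd, but 7 is odd, not even.

(⇐) This also fails: k = 4 is even, but 7k + 10 = 38 is even, not odd.

Both directions fail.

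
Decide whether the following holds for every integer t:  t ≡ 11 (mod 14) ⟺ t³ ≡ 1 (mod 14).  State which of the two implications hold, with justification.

(⇒) holds; (⇐) fails.

(→) Suppose t ≡ 11 (mod 14). Write t = 14j + 11. Then (14j + 11)³ = 2744j³ + 6468j² + 5082j + 1331 = 14(196j³ + 462j² + 363j + 95) + 1, so t³ ≡ 1 (mod 14).

(←) This fails: take t = 1. Then 1³ = 1 ≡ 1 (mod 14), yet 1 ≡ 1 (mod 14), not 11.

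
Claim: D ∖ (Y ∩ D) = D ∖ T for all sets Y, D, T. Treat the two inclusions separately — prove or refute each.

(⟹) This inclusion fails. Take Y = ∅, D = {1}, T = {1}; then 1 ∈ D ∖ (Y ∩ D) but 1 ∉ D ∖ T.

(⟸) This inclusion fails. Take Y = {1}, D = {1}, T = ∅; then 1 ∈ D ∖ T but 1 ∉ D ∖ (Y ∩ D).

Both inclusions fail.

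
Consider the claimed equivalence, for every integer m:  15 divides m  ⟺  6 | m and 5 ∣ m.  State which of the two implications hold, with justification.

Not equivalent: only (⇐) holds.

[⇒] This fails: take m = 15. Certainly 15 ∣ 15, but 6 ∤ 15.

[⇐] Suppose 6 ∣ m and 5 ∣ m. Any common multiple of 6 and 5 is a multiple of their lcm; here gcd(6, 5) = 1, so lcm(6, 5) = 6·5 = 30, so 30 ∣ m. Since 15 ∣ 30, it follows that 15 ∣ m.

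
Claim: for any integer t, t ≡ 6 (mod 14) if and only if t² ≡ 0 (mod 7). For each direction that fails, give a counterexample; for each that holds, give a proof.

Neither implication holds.

(→) This fails: take t = 6. Then 6 ≡ 6 (mod 14), but 6² = 36 ≡ 1 (mod 7), not 0.

(←) This fails: take t = 0. Then 0² = 0 ≡ 0 (mod 7), yet 0 ≡ 0 (mod 14), not 6.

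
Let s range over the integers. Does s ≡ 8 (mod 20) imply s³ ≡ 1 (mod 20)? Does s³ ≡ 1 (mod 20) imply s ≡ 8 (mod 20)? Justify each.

(⇒) fails and (⇐) fails.

(→) This fails: take s = 8. Then 8 ≡ 8 (mod 20), but 8³ = 512 ≡ 12 (mod 20), not 1.

(←) This fails: take s = 1. Then 1³ = 1 ≡ 1 (mod 20), yet 1 ≡ 1 (mod 20), not 8.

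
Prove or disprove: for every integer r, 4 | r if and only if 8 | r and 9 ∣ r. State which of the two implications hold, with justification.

Converse. Suppose 8 ∣ r and 9 ∣ r. Any common multiple of 8 and 9 is a multiple of their lcm; here gcd(8, 9) = 1, so lcm(8, 9) = 8·9 = 72, so 72 ∣ r. Since 4 ∣ 72, it follows that 4 ∣ r.

Forward direction. This fails: take r = 4. Certainly 4 ∣ 4, but 8 ∤ 4.

Only the converse holds.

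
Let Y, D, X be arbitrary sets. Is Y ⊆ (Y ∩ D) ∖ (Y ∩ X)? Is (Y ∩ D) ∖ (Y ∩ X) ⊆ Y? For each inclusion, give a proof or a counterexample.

Forward inclusion. This inclusion fails. Take Y = {1}, D = ∅, X = ∅; then 1 ∈ Y but 1 ∉ (Y ∩ D) ∖ (Y ∩ X).

Reverse inclusion. Let x ∈ (Y ∩ D) ∖ (Y ∩ X). Then x ∈ Y ∩ D and x ∉ X, from which x ∈ Y.

(⊆) fails; (⊇) holds.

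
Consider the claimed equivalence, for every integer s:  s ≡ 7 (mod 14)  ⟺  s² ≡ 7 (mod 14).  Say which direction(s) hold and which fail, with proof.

[⇐] Suppose s² ≡ 7 (mod 14). The only residue r in {0, …, 13} with r² ≡ 7 (mod 14) is r = 7, so s ≡ 7 (mod 14).

[⇒] Suppose s ≡ 7 (mod 14). Write s = 14j + 7. Then (14j + 7)² = 196j² + 196j + 49 = 14(14j² + 14j + 3) + 7, so s² ≡ 7 (mod 14).

Both directions hold.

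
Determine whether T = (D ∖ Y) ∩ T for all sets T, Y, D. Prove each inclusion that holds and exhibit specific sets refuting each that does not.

Forward inclusion. This inclusion fails. Take T = {1}, Y = ∅, D = ∅; then 1 ∈ T but 1 ∉ (D ∖ Y) ∩ T.

Reverse inclusion. Let x ∈ (D ∖ Y) ∩ T. Then x ∈ T ∩ D and x ∉ Y, from which x ∈ T.

The sets are not equal: only the reverse inclusion holds.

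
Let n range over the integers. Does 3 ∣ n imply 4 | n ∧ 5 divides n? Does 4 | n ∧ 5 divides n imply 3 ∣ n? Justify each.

Both directions fail.

[⇒] This fails: take n = 3. Certainly 3 ∣ 3, but 4 ∤ 3.

[⇐] This fails: take n = 20. Both 4 ∣ 20 and 5 ∣ 20, yet 20 is not a multiple of 3 (since 20 = 6·3 + 2), so 3 ∤ 20.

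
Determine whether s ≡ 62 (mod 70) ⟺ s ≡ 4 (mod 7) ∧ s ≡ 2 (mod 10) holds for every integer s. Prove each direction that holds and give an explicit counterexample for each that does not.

Neither direction holds.

(⟹) This fails: s = 62 gives 62 ≡ 62 (mod 70) but 62 ≡ 6 (mod 7), so the conjunction on the right does not hold.

(⟸) This fails: s = 32 satisfies both congruences on the right (32 ≡ 4 mod 7 and 32 ≡ 2 mod 10) yet 32 ≡ 32 (mod 70), not 62.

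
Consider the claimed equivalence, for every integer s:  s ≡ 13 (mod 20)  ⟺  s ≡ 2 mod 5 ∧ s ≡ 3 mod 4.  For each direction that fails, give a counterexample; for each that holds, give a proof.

Neither direction holds.

Forward direction. This fails: s = 13 gives 13 ≡ 13 (mod 20) but 13 ≡ 3 (mod 5), so the conjunction on the right does not hold.

Converse. This fails: s = 7 satisfies both congruences on the right (7 ≡ 2 mod 5 and 7 ≡ 3 mod 4) yet 7 ≡ 7 (mod 20), not 13.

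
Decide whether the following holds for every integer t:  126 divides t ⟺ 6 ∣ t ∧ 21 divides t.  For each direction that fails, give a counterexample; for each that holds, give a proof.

Not equivalent: only (⇒) holds.

(⟹) If 126 ∣ t, write t = 126q. Since 126 = 21·6, t = 6·(21q), so 6 ∣ t; and since 126 = 6·21, t = 21·(6q), so 21 ∣ t.

(⟸) This fails: take t = 42. Both 6 ∣ 42 and 21 ∣ 42, yet 42 is not a multiple of 126 (since 42 = 0·126 + 42), so 126 ∤ 42.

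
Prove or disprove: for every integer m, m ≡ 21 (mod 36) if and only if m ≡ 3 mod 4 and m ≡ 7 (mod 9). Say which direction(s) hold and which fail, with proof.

Neither direction holds.

(⇒) This fails: m = 21 gives 21 ≡ 21 (mod 36) but 21 ≡ 1 (mod 4), so the conjunction on the right does not hold.

(⇐) This fails: m = 7 satisfies both congruences on the right (7 ≡ 3 mod 4 and 7 ≡ 7 mod 9) yet 7 ≡ 7 (mod 36), not 21.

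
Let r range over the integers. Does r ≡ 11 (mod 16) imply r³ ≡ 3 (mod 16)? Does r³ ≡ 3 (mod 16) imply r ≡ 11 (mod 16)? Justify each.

Converse. Suppose r³ ≡ 3 (mod 16). The only residue r in {0, …, 15} with r³ ≡ 3 (mod 16) is r = 11, so r ≡ 11 (mod 16).

Forward direction. Suppose r ≡ 11 (mod 16). Write r = 16j + 11. Then (16j + 11)³ = 4096j³ + 8448j² + 5808j + 1331 = 16(256j³ + 528j² + 363j + 83) + 3, so r³ ≡ 3 (mod 16).

Both implications hold.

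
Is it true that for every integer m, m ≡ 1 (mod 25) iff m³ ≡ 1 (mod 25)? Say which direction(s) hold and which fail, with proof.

The biconditional holds.

Forward direction. Suppose m ≡ 1 (mod 25). Write m = 25j + 1. Then (25j + 1)³ = 15625j³ + 1875j² + 75j + 1 = 25(625j³ + 75j² + 3j) + 1, so m³ ≡ 1 (mod 25).

Converse. Suppose m³ ≡ 1 (mod 25). The only residue r in {0, …, 24} with r³ ≡ 1 (mod 25) is r = 1, so m ≡ 1 (mod 25).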